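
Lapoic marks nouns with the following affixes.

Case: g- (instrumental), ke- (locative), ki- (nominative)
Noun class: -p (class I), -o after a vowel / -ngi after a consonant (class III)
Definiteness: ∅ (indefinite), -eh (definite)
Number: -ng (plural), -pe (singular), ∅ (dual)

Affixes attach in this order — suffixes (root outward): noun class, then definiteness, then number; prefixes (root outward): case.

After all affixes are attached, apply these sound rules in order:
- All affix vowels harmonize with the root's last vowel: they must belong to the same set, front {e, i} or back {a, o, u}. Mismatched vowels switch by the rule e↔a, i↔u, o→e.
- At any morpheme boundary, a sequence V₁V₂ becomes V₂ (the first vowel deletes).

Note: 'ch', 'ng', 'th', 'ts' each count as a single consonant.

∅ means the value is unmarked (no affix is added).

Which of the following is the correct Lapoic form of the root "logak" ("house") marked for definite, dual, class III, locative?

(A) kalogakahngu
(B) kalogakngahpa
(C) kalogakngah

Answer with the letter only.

Attach case locative ke- → kelogak.
Attach noun class class III -ngi (after consonant 'k') → kelogakngi.
Attach definiteness definite -eh → kelogakngieh.
number = dual: zero marking, form stays kelogakngieh.
Apply vowel harmony: kelogakngieh → kalogaknguah.
Apply vowel deletion: kalogaknguah → kalogakngah.
So the correct form is kalogakngah, option (C).
(A) kalogakahngu is wrong: it has the affixes in the wrong order.
(B) kalogakngahpa is wrong: it uses singular instead of dual for number.

C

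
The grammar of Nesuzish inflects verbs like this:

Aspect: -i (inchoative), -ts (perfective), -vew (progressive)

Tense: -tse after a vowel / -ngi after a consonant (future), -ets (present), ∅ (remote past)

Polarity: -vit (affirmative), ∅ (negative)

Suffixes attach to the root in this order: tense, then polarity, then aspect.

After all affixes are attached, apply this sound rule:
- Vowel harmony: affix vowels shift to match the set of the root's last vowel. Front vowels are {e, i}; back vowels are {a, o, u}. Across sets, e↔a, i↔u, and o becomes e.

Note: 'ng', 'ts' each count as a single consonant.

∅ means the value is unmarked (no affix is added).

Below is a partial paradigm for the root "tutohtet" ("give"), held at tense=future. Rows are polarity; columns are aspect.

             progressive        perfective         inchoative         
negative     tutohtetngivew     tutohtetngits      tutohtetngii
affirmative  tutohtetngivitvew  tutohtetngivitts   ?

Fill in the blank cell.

Attach tense future -ngi (after consonant 't') → tutohtetngi.
Attach polarity affirmative -vit → tutohtetngivit.
Attach aspect inchoative -i → tutohtetngiviti.
Vowel harmony: no change.

tutohtetngiviti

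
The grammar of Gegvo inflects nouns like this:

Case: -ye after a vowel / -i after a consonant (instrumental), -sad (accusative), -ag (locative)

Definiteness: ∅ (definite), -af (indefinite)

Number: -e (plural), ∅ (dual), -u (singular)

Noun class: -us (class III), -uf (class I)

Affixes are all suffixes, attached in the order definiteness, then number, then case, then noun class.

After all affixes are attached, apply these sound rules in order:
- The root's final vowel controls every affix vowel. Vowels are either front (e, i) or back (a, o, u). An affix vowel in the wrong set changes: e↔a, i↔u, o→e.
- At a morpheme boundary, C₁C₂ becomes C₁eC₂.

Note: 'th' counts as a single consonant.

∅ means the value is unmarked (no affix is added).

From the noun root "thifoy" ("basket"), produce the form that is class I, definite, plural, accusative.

definiteness = definite: zero marking, form stays thifoy.
Attach number plural -e → thifoye.
Attach case accusative -sad → thifoyesad.
Attach noun class class I -uf → thifoyesaduf.
Apply vowel harmony: thifoyesaduf → thifoyasaduf.
Epenthesis: no change.

thifoyasaduf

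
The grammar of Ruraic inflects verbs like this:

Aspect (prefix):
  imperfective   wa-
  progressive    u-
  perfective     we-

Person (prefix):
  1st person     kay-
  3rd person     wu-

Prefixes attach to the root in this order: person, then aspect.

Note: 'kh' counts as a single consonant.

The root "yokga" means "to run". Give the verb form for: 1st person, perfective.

wekayyokga

Attach person 1st person kay- → kayyokga.
Attach aspect perfective we- → wekayyokga.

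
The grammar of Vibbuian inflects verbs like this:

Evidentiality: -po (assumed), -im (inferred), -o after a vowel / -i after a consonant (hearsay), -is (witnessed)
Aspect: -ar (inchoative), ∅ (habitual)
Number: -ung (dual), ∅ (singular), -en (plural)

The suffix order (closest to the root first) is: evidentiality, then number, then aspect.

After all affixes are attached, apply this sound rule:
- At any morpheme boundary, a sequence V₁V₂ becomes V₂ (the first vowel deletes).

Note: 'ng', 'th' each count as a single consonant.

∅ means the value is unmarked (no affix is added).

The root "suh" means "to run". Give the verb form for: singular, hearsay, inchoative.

suhar

Attach evidentiality hearsay -i (after consonant 'h') → suhi.
number = singular: zero marking, form stays suhi.
Attach aspect inchoative -ar → suhiar.
Apply vowel deletion: suhiar → suhar.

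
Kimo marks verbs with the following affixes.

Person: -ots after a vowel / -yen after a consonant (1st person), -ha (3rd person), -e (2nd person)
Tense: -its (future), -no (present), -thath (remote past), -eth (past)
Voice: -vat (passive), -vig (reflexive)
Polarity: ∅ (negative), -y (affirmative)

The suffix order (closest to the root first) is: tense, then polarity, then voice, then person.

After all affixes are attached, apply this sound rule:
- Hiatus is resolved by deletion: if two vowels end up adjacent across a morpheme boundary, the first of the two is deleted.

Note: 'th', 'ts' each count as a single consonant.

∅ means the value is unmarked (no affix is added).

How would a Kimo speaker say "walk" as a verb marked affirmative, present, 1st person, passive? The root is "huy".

huynoyvatyen

Attach tense present -no → huyno.
Attach polarity affirmative -y → huynoy.
Attach voice passive -vat → huynoyvat.
Attach person 1st person -yen (after consonant 't') → huynoyvatyen.
Vowel deletion: no change.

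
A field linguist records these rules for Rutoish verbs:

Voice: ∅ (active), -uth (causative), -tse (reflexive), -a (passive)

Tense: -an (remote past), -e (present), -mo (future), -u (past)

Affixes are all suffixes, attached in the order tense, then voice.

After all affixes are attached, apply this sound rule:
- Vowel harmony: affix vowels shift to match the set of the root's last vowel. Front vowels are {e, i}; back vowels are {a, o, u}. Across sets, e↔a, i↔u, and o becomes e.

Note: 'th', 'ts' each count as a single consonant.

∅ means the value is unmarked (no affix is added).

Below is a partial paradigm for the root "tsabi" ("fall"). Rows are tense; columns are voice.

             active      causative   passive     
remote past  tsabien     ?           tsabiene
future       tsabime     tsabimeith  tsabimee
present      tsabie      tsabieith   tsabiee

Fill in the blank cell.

tsabienith

Attach tense remote past -an → tsabian.
Attach voice causative -uth → tsabianuth.
Apply vowel harmony: tsabianuth → tsabienith.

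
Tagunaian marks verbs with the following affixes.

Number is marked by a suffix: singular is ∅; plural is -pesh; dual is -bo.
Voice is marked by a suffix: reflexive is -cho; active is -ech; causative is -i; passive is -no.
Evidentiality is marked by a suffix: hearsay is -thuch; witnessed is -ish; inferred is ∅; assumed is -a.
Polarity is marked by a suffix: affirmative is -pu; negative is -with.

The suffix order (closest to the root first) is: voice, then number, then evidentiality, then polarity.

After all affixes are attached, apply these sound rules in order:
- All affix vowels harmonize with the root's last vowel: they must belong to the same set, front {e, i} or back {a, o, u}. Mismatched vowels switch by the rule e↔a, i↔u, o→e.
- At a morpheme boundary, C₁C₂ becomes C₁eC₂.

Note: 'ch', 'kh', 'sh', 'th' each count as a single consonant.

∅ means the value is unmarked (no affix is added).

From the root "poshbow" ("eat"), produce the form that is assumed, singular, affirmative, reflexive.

poshbowechoapu

Attach voice reflexive -cho → poshbowcho.
number = singular: zero marking, form stays poshbowcho.
Attach evidentiality assumed -a → poshbowchoa.
Attach polarity affirmative -pu → poshbowchoapu.
Vowel harmony: no change.
Apply epenthesis: poshbowchoapu → poshbowechoapu.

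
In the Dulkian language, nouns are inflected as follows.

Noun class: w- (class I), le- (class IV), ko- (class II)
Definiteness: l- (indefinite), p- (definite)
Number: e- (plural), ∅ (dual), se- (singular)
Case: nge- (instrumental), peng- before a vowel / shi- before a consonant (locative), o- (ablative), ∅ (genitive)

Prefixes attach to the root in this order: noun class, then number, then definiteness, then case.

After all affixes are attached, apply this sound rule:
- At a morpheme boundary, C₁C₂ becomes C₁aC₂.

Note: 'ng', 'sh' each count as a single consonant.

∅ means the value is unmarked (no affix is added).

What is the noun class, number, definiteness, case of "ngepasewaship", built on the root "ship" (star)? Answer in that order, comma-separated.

class I, singular, definite, instrumental

Segment: nge-p-se-w-ship.
noun class: w- → class I.
number: se- → singular.
definiteness: p- → definite.
case: nge- → instrumental.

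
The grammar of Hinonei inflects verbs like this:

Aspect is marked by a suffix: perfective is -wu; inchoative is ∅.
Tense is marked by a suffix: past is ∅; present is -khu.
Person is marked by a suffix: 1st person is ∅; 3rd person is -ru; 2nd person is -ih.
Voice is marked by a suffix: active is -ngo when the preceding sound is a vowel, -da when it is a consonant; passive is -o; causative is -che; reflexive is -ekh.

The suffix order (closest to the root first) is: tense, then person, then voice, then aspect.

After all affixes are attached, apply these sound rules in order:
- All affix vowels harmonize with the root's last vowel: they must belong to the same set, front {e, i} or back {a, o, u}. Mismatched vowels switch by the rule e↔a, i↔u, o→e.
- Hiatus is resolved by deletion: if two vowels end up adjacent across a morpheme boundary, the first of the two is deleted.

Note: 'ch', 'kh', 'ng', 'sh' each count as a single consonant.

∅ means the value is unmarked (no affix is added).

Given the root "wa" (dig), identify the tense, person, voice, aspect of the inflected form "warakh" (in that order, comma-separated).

Segment: wa-ru-ekh.
tense: ∅ → past.
person: -ru → 3rd person.
voice: -ekh → reflexive.
aspect: ∅ → inchoative.

past, 3rd person, reflexive, inchoative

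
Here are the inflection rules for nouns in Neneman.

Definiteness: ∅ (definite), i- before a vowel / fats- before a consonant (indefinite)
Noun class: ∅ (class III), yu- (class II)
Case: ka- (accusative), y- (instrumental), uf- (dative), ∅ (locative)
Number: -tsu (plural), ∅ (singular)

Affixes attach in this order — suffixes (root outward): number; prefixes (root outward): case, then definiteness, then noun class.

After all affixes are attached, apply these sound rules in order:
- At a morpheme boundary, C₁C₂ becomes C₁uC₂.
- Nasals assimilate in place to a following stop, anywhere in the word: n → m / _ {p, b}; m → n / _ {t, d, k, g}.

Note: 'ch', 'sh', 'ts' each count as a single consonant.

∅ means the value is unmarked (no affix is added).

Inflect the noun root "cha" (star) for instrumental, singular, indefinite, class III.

number = singular: zero marking, form stays cha.
Attach case instrumental y- → ycha.
Attach definiteness indefinite fats- (before consonant 'y') → fatsycha.
noun class = class III: zero marking, form stays fatsycha.
Apply epenthesis: fatsycha → fatsuyucha.
Nasal assimilation: no change.

fatsuyucha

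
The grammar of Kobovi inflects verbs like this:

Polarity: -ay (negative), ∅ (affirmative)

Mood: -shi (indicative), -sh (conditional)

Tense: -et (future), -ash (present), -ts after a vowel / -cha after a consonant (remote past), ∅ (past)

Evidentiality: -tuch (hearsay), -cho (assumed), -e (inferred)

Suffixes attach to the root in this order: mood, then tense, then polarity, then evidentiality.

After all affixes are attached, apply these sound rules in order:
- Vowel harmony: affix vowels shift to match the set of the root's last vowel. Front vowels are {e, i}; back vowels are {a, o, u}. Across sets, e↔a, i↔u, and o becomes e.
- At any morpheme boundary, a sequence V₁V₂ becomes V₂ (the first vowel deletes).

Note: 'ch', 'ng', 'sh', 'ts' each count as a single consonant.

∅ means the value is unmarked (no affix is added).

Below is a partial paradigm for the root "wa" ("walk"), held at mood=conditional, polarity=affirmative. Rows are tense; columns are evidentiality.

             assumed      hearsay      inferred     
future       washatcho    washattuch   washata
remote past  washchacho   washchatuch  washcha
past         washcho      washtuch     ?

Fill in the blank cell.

washa

Attach mood conditional -sh → wash.
tense = past: zero marking, form stays wash.
polarity = affirmative: zero marking, form stays wash.
Attach evidentiality inferred -e → washe.
Apply vowel harmony: washe → washa.
Vowel deletion: no change.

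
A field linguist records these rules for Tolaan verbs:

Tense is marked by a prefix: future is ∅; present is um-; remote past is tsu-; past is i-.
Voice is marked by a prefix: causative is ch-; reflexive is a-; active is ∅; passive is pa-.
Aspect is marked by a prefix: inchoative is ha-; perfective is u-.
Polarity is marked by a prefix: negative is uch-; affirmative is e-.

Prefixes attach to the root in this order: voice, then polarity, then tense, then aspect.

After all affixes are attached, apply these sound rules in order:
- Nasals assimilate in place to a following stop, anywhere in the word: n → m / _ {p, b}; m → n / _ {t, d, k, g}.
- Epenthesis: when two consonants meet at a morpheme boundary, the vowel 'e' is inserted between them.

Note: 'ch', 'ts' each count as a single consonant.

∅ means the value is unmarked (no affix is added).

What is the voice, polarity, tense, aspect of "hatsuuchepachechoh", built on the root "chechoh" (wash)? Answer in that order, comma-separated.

Segment: ha-tsu-uch-pa-chechoh.
voice: pa- → passive.
polarity: uch- → negative.
tense: tsu- → remote past.
aspect: ha- → inchoative.

passive, negative, remote past, inchoative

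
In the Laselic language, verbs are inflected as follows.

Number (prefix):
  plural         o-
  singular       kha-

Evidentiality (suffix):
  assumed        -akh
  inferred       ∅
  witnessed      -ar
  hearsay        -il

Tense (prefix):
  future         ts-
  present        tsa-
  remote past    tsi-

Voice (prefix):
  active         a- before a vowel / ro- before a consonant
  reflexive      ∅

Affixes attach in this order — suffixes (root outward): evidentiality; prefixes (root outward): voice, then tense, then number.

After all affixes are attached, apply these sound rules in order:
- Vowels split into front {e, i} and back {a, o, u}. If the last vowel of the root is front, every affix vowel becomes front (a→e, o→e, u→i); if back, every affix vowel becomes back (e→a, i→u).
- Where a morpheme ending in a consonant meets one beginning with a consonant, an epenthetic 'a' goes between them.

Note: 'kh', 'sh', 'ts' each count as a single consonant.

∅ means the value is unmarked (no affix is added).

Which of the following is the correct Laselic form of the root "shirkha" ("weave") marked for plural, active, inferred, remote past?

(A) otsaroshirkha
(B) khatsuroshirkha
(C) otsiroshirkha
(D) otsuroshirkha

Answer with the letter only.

Attach voice active ro- (before consonant 'sh') → roshirkha.
Attach tense remote past tsi- → tsiroshirkha.
evidentiality = inferred: zero marking, form stays tsiroshirkha.
Attach number plural o- → otsiroshirkha.
Apply vowel harmony: otsiroshirkha → otsuroshirkha.
Epenthesis: no change.
So the correct form is otsuroshirkha, option (D).
(C) otsiroshirkha is wrong: it fails to apply the sound rule(s).
(B) khatsuroshirkha is wrong: it uses singular instead of plural for number.
(A) otsaroshirkha is wrong: it uses present instead of remote past for tense.

D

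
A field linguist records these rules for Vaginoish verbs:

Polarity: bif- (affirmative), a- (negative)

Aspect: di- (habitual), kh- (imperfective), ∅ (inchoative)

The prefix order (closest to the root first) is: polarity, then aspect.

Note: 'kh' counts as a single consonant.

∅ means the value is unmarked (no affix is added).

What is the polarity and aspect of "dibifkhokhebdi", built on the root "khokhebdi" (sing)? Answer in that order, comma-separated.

Segment: di-bif-khokhebdi.
polarity: bif- → affirmative.
aspect: di- → habitual.

affirmative, habitual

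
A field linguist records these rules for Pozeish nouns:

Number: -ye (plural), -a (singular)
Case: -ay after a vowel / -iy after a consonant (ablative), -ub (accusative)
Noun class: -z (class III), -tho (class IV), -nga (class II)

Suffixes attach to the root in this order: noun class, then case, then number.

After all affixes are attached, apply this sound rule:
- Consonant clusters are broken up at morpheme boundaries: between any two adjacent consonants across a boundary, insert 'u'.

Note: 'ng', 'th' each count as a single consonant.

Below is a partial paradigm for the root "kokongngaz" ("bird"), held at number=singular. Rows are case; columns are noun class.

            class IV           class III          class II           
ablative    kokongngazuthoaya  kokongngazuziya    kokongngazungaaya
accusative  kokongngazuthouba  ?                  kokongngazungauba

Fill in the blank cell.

kokongngazuzuba

Attach noun class class III -z → kokongngazz.
Attach case accusative -ub → kokongngazzub.
Attach number singular -a → kokongngazzuba.
Apply epenthesis: kokongngazzuba → kokongngazuzuba.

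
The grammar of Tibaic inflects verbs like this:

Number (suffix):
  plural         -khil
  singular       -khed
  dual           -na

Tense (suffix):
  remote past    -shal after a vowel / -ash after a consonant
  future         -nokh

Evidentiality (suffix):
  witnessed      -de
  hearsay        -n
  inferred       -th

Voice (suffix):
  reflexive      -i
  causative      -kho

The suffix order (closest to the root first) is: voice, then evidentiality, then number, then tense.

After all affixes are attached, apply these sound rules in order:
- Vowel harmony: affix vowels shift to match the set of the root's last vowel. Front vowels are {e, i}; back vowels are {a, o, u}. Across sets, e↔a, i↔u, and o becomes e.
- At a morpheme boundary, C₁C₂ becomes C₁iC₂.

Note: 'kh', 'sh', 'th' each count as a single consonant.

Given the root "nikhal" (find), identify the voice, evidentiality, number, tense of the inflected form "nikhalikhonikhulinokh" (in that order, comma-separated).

causative, hearsay, plural, future

Segment: nikhal-kho-n-khil-nokh.
voice: -kho → causative.
evidentiality: -n → hearsay.
number: -khil → plural.
tense: -nokh → future.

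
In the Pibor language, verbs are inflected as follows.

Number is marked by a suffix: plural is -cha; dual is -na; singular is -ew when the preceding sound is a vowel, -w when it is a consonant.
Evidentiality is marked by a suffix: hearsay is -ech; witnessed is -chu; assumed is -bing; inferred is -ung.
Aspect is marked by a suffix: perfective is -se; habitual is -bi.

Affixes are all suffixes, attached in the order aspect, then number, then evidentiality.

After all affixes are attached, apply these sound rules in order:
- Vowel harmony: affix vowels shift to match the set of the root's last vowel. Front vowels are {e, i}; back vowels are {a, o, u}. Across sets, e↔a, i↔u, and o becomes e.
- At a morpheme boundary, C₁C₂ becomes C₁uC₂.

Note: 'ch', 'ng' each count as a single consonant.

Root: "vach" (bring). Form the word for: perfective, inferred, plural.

Attach aspect perfective -se → vachse.
Attach number plural -cha → vachsecha.
Attach evidentiality inferred -ung → vachsechaung.
Apply vowel harmony: vachsechaung → vachsachaung.
Apply epenthesis: vachsachaung → vachusachaung.

vachusachaung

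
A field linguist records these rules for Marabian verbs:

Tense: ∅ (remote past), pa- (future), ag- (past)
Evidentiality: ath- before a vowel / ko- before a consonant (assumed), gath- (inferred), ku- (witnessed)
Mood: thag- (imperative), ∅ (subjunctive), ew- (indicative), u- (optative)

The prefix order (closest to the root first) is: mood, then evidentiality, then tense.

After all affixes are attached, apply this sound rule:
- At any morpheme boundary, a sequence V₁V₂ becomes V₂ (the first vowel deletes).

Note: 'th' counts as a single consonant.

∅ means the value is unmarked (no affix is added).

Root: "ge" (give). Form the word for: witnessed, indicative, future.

Attach mood indicative ew- → ewge.
Attach evidentiality witnessed ku- → kuewge.
Attach tense future pa- → pakuewge.
Apply vowel deletion: pakuewge → pakewge.

pakewge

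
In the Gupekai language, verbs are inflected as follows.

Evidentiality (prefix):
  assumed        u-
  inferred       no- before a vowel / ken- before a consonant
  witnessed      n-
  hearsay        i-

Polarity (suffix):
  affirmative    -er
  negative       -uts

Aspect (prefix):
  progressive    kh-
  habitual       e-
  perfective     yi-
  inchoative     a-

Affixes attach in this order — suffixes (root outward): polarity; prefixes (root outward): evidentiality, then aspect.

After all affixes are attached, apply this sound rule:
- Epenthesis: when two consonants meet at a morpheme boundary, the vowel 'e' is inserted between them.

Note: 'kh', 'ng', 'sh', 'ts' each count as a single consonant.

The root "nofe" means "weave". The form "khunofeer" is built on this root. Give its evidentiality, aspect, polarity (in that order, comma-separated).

assumed, progressive, affirmative

Segment: kh-u-nofe-er.
evidentiality: u- → assumed.
aspect: kh- → progressive.
polarity: -er → affirmative.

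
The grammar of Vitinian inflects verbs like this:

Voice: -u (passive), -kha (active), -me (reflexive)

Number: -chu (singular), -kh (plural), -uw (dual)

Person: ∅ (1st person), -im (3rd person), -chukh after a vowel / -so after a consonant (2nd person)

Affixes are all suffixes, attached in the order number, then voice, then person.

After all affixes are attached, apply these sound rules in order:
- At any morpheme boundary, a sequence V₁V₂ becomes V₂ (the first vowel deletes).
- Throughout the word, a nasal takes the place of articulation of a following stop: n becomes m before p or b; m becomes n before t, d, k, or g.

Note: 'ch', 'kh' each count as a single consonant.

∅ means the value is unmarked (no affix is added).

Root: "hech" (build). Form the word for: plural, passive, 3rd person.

hechkhim

Attach number plural -kh → hechkh.
Attach voice passive -u → hechkhu.
Attach person 3rd person -im → hechkhuim.
Apply vowel deletion: hechkhuim → hechkhim.
Nasal assimilation: no change.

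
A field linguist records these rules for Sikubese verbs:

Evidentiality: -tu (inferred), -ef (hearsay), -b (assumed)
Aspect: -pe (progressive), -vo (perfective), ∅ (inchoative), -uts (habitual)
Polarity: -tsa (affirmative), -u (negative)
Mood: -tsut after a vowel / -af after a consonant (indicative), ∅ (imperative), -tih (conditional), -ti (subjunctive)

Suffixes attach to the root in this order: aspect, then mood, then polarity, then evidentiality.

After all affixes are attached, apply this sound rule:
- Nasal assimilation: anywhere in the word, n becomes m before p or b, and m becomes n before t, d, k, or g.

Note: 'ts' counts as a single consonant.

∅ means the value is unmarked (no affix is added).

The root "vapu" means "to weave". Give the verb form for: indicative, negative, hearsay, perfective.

vapuvotsutuef

Attach aspect perfective -vo → vapuvo.
Attach mood indicative -tsut (after vowel 'o') → vapuvotsut.
Attach polarity negative -u → vapuvotsutu.
Attach evidentiality hearsay -ef → vapuvotsutuef.
Nasal assimilation: no change.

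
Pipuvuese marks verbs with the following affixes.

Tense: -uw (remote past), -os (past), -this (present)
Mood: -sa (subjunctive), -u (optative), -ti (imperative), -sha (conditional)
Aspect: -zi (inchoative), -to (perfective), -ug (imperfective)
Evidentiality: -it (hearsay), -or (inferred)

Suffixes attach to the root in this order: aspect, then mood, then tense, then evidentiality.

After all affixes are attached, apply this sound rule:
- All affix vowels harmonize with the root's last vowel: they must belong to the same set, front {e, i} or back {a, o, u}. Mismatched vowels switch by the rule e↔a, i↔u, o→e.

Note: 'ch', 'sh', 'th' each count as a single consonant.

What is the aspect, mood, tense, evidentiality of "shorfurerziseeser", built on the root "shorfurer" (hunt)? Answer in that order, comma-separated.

Segment: shorfurer-zi-sa-os-or.
aspect: -zi → inchoative.
mood: -sa → subjunctive.
tense: -os → past.
evidentiality: -or → inferred.

inchoative, subjunctive, past, inferred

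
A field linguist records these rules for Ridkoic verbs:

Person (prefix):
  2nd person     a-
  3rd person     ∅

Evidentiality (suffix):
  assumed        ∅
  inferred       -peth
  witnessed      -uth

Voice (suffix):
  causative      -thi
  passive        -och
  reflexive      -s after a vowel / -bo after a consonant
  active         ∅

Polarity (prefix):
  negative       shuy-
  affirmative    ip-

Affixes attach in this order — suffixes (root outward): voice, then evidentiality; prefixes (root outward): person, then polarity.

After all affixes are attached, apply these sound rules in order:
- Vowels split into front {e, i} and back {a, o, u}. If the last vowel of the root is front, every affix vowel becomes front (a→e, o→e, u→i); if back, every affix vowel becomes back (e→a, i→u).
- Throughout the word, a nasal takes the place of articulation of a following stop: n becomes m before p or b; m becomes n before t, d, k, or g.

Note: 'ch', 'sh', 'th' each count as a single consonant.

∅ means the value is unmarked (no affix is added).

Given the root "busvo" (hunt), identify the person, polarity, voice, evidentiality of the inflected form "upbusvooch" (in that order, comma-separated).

Segment: ip-busvo-och.
person: ∅ → 3rd person.
polarity: ip- → affirmative.
voice: -och → passive.
evidentiality: ∅ → assumed.

3rd person, affirmative, passive, assumed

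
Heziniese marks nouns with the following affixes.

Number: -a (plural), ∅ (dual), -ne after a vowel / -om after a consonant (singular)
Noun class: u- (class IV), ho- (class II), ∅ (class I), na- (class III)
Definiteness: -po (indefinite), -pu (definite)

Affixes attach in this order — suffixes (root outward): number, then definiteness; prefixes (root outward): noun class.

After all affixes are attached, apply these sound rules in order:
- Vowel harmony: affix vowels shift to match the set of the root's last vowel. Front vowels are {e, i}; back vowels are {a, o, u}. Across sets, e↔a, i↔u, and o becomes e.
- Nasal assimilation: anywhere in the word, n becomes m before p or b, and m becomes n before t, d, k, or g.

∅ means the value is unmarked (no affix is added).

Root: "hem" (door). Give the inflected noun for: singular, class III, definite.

nehemempi

Attach noun class class III na- → nahem.
Attach number singular -om (after consonant 'm') → nahemom.
Attach definiteness definite -pu → nahemompu.
Apply vowel harmony: nahemompu → nehemempi.
Nasal assimilation: no change.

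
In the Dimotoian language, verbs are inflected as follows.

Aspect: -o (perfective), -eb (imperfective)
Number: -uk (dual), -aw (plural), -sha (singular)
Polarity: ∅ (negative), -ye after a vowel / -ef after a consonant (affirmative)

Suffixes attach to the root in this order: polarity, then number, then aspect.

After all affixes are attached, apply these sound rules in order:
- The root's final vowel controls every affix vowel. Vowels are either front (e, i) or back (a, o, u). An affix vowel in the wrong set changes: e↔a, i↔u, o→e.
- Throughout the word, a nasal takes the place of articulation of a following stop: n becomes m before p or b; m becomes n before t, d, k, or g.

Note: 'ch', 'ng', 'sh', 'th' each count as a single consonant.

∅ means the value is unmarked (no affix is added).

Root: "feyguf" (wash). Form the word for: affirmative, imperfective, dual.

feygufafukab

Attach polarity affirmative -ef (after consonant 'f') → feygufef.
Attach number dual -uk → feygufefuk.
Attach aspect imperfective -eb → feygufefukeb.
Apply vowel harmony: feygufefukeb → feygufafukab.
Nasal assimilation: no change.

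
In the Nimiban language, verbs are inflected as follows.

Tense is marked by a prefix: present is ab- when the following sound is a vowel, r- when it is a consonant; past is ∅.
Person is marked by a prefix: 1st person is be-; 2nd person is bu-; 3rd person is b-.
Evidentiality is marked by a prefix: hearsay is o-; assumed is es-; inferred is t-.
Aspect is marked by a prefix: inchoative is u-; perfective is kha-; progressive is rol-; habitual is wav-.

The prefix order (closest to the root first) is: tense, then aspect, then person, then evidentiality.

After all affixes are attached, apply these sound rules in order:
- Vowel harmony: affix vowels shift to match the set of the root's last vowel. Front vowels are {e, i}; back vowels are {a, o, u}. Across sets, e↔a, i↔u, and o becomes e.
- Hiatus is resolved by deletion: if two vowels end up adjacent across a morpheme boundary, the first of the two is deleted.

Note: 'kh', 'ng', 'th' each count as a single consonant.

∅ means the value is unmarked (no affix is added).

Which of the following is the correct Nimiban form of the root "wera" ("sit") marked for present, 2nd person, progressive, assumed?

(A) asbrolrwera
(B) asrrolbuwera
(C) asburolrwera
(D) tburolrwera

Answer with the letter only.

C

Attach tense present r- (before consonant 'w') → rwera.
Attach aspect progressive rol- → rolrwera.
Attach person 2nd person bu- → burolrwera.
Attach evidentiality assumed es- → esburolrwera.
Apply vowel harmony: esburolrwera → asburolrwera.
Vowel deletion: no change.
So the correct form is asburolrwera, option (C).
(A) asbrolrwera is wrong: it uses 3rd person instead of 2nd person for person.
(B) asrrolbuwera is wrong: it has the affixes in the wrong order.
(D) tburolrwera is wrong: it uses inferred instead of assumed for evidentiality.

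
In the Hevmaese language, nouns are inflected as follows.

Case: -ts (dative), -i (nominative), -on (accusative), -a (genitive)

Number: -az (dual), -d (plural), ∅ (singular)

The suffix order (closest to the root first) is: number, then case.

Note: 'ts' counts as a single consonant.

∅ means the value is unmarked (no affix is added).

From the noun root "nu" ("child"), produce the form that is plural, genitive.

nuda

Attach number plural -d → nud.
Attach case genitive -a → nuda.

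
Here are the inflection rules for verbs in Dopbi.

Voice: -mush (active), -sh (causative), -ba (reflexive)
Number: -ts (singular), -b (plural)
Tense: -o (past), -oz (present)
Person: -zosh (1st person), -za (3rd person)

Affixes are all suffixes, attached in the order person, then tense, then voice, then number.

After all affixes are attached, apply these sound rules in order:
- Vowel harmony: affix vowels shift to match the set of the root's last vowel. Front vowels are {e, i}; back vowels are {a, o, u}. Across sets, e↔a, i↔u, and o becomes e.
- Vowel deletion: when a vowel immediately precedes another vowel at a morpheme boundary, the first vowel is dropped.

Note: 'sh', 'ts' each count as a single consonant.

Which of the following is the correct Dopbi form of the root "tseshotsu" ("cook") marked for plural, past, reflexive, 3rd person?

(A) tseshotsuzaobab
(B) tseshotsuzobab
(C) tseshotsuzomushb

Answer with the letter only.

B

Attach person 3rd person -za → tseshotsuza.
Attach tense past -o → tseshotsuzao.
Attach voice reflexive -ba → tseshotsuzaoba.
Attach number plural -b → tseshotsuzaobab.
Vowel harmony: no change.
Apply vowel deletion: tseshotsuzaobab → tseshotsuzobab.
So the correct form is tseshotsuzobab, option (B).
(A) tseshotsuzaobab is wrong: it fails to apply the sound rule(s).
(C) tseshotsuzomushb is wrong: it uses active instead of reflexive for voice.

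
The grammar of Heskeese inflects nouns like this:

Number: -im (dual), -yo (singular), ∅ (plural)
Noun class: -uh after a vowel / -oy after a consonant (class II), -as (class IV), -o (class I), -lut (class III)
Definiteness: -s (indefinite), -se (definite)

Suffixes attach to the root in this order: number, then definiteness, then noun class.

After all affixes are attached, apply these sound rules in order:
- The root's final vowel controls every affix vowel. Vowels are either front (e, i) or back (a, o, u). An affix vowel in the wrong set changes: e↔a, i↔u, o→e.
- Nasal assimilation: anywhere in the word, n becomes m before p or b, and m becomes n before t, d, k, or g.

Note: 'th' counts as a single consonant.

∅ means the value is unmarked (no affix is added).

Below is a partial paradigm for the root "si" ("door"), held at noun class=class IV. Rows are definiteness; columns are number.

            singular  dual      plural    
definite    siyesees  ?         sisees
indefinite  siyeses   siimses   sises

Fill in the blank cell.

siimsees

Attach number dual -im → siim.
Attach definiteness definite -se → siimse.
Attach noun class class IV -as → siimseas.
Apply vowel harmony: siimseas → siimsees.
Nasal assimilation: no change.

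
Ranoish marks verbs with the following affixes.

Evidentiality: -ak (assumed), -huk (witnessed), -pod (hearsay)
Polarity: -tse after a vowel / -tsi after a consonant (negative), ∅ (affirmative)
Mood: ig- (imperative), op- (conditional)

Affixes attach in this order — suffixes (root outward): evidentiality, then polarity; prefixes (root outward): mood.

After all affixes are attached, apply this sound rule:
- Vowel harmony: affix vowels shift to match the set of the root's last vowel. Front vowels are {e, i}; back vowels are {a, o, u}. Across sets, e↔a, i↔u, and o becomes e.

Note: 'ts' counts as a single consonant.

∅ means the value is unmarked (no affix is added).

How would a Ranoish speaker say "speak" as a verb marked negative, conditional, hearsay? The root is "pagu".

oppagupodtsu

Attach evidentiality hearsay -pod → pagupod.
Attach polarity negative -tsi (after consonant 'd') → pagupodtsi.
Attach mood conditional op- → oppagupodtsi.
Apply vowel harmony: oppagupodtsi → oppagupodtsu.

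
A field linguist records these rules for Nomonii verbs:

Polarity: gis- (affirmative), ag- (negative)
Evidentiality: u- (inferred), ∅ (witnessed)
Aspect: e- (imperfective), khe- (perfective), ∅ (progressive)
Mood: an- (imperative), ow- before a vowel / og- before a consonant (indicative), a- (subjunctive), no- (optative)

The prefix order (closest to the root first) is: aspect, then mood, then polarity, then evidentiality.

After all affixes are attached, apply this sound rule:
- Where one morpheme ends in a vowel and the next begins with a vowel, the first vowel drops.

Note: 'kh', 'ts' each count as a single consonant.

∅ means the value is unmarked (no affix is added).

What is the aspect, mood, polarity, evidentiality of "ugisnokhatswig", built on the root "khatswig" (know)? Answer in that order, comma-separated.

progressive, optative, affirmative, inferred

Segment: u-gis-no-khatswig.
aspect: ∅ → progressive.
mood: no- → optative.
polarity: gis- → affirmative.
evidentiality: u- → inferred.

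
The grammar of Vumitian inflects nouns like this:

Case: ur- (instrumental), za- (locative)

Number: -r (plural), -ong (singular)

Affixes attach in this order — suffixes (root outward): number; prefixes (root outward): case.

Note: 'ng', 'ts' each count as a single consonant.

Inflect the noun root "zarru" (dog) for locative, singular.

zazarruong

Attach case locative za- → zazarru.
Attach number singular -ong → zazarruong.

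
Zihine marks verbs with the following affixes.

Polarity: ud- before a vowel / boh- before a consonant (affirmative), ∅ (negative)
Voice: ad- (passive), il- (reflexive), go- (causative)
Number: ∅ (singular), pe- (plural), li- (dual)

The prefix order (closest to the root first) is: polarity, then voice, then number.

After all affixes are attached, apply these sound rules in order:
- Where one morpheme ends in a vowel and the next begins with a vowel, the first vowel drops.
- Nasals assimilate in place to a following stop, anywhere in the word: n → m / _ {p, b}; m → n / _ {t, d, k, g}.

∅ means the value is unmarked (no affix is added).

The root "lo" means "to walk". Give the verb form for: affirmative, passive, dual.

Attach polarity affirmative boh- (before consonant 'l') → bohlo.
Attach voice passive ad- → adbohlo.
Attach number dual li- → liadbohlo.
Apply vowel deletion: liadbohlo → ladbohlo.
Nasal assimilation: no change.

ladbohlo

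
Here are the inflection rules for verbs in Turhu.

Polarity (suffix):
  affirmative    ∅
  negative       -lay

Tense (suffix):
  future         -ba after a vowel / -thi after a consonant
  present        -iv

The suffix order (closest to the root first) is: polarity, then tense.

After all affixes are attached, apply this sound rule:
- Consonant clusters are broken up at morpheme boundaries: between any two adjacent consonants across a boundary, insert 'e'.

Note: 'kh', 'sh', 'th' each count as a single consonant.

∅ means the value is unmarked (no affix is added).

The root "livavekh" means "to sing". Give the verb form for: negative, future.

livavekhelayethi

Attach polarity negative -lay → livavekhlay.
Attach tense future -thi (after consonant 'y') → livavekhlaythi.
Apply epenthesis: livavekhlaythi → livavekhelayethi.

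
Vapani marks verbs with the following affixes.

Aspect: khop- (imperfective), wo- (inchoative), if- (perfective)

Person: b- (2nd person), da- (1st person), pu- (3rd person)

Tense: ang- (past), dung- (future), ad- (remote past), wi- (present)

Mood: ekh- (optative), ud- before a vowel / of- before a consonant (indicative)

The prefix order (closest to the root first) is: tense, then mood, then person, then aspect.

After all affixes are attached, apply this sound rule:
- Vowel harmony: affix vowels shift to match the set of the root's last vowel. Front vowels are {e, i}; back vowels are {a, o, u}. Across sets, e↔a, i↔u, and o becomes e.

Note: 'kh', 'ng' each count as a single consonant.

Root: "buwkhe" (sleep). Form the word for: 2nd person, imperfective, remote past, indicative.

Attach tense remote past ad- → adbuwkhe.
Attach mood indicative ud- (before vowel 'a') → udadbuwkhe.
Attach person 2nd person b- → budadbuwkhe.
Attach aspect imperfective khop- → khopbudadbuwkhe.
Apply vowel harmony: khopbudadbuwkhe → khepbidedbuwkhe.

khepbidedbuwkhe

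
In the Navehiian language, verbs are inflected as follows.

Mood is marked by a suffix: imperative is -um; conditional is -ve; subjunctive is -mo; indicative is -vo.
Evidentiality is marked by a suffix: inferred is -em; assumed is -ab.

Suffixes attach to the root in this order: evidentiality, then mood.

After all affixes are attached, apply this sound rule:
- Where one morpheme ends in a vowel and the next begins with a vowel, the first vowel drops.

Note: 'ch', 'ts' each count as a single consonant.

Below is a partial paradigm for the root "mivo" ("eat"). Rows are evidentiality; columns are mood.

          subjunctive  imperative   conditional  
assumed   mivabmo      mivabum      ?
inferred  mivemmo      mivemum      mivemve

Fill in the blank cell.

Attach evidentiality assumed -ab → mivoab.
Attach mood conditional -ve → mivoabve.
Apply vowel deletion: mivoabve → mivabve.

mivabve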